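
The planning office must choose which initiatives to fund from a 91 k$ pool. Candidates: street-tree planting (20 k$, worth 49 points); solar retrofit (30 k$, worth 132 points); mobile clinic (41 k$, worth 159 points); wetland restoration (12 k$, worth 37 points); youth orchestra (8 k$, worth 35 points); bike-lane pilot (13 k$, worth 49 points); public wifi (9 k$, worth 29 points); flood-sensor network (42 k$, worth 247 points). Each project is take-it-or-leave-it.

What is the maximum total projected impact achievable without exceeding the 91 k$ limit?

443

By projected impact per k$: flood-sensor network 5.88, solar retrofit 4.40, youth orchestra 4.38, mobile clinic 3.88 lead.
The ratio ordering already packs tightly: solar retrofit + youth orchestra + public wifi + flood-sensor network, 89 k$, 443.
The spare 2 k$ is too small for any remaining project, and no exchange beats 443.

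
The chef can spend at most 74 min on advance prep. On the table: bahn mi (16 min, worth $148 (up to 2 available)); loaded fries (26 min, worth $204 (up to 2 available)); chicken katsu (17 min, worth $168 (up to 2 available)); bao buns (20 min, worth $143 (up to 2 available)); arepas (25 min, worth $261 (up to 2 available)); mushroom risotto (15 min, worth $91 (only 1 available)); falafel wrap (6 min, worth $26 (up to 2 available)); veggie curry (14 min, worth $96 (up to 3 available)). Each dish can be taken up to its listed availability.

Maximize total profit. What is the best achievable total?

Density check — arepas 10.44, chicken katsu 9.88, bahn mi 9.25 are the best per min.
A density-first pass picks chicken katsu + 2×arepas + falafel wrap — 716 at 73 min.
Dropping arepas and falafel wrap frees 31 min; slotting in 2×bahn mi (32 min) lifts the total to 725 at 74 min.

725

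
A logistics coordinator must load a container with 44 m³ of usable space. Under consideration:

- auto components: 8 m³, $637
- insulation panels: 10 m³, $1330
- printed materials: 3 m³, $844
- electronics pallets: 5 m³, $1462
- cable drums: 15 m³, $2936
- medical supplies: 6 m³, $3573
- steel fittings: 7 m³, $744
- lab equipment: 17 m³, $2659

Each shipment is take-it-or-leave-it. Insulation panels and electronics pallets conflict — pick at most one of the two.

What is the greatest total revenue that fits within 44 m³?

Taking electronics pallets + cable drums + medical supplies + lab equipment: 43 m³ used, 10630 in revenue.
Next best is auto components + printed materials + electronics pallets + cable drums + medical supplies + steel fittings at 10196 (44 m³) — short by 434.

10630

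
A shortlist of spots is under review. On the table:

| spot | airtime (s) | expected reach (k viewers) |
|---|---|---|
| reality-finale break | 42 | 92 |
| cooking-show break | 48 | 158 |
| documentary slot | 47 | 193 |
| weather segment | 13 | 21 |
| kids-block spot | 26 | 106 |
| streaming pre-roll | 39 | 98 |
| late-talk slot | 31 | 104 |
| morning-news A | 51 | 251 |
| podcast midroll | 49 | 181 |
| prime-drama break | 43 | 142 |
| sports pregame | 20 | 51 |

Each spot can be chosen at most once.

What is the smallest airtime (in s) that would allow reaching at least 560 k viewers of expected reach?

137

Minimise s subject to total expected reach ≥ 560.
documentary slot + weather segment + kids-block spot + morning-news A: 571 expected reach at 137 s.
Below 137 s the best achievable stays under 560.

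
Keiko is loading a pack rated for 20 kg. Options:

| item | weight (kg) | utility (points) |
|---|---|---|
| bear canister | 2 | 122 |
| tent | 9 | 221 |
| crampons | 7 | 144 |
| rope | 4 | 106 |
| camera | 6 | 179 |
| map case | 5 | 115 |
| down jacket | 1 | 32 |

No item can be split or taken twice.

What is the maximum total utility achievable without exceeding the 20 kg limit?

The ratio heuristic lands on bear canister + rope + camera + map case + down jacket (554) but leaves 2 kg idle.
Replace map case with crampons: the trade gains 29 net, giving 583 at 20 kg.
Every other selection either busts 20 kg or fails to beat 583.

583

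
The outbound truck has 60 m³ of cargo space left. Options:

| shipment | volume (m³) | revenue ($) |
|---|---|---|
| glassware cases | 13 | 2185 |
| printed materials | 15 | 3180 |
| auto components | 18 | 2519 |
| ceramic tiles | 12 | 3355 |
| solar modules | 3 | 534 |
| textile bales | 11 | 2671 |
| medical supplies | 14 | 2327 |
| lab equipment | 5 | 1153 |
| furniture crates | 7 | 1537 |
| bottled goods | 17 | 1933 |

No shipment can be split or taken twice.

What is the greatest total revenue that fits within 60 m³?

13220

A density-first pass picks printed materials + ceramic tiles + solar modules + textile bales + lab equipment + furniture crates — 12430 at 53 m³.
Replace furniture crates with medical supplies: the trade gains 790 net, giving 13220 at 60 m³.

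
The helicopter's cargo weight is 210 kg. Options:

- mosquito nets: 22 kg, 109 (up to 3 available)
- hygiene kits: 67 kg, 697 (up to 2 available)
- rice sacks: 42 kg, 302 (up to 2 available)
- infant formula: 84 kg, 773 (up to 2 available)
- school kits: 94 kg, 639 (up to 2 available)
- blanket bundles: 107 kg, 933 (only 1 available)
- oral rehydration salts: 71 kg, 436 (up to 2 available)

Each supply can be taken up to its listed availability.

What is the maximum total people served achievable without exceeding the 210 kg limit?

Greedy by ratio would take mosquito nets + 2×hygiene kits + rice sacks: 198 kg used, total 1805.
Dropping mosquito nets and 2×hygiene kits frees 156 kg; slotting in 2×infant formula (168 kg) lifts the total to 1848 at 210 kg.

1848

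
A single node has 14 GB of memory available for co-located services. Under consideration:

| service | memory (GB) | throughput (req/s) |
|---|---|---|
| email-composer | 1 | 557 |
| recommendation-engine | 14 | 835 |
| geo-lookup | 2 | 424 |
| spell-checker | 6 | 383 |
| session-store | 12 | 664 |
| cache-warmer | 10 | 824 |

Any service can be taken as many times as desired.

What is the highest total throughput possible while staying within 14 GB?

7798

Taking 14×email-composer: 14 GB used, 7798 in throughput.
Nothing else within 14 GB beats 7798.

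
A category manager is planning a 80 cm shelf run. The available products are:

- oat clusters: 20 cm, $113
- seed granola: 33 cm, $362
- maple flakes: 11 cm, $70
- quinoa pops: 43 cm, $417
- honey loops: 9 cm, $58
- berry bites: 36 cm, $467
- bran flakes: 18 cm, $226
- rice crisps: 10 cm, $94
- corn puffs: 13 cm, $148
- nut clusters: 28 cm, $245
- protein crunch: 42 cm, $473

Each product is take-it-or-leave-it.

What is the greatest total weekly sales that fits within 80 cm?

By weekly sales per cm: berry bites 12.97, bran flakes 12.56, corn puffs 11.38 lead.
A density-first pass picks berry bites + bran flakes + rice crisps + corn puffs — 935 at 77 cm.
Replace bran flakes and rice crisps and corn puffs with protein crunch: the trade gains 5 net, giving 940 at 78 cm.
That's the maximum — no swap from here does better than 940.

940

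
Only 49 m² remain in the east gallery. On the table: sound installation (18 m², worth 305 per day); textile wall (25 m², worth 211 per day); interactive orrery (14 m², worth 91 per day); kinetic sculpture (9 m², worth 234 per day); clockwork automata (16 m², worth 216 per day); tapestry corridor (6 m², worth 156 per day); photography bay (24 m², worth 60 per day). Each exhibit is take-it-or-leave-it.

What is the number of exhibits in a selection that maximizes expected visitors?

The maximum expected visitors within 49 m² is 911.
For example sound installation + kinetic sculpture + clockwork automata + tapestry corridor achieves it, using 49 m².
All optima have 4 exhibits.

4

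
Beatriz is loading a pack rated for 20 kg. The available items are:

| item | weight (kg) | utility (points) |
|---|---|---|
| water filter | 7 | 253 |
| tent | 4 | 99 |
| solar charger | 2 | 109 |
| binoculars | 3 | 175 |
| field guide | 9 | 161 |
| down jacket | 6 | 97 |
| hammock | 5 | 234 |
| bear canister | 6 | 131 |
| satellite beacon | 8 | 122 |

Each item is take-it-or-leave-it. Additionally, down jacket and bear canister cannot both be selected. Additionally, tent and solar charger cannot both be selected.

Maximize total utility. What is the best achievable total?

771

Taking water filter + solar charger + binoculars + hammock: 17 kg used, 771 in utility.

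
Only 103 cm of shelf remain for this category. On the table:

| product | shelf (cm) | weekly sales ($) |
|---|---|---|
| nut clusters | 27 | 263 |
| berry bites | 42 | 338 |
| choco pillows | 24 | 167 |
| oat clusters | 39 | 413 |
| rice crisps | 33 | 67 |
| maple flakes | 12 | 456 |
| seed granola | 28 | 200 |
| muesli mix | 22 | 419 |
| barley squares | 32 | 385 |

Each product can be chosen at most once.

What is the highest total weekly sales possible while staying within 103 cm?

1551

Taking the top-ratio products first gives nut clusters + maple flakes + muesli mix + barley squares for 1523 (93 cm).
The 32 cm tied up in barley squares is better spent on oat clusters — total rises to 1551 (100 cm).
An exhaustive check of the 512 subsets confirms 1551.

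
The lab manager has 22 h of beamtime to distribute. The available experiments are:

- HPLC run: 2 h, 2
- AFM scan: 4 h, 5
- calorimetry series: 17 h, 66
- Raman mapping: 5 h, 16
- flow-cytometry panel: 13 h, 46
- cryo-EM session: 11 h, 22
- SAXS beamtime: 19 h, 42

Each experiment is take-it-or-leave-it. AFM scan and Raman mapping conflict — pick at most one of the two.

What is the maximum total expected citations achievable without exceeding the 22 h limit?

82

Calorimetry series + Raman mapping uses 22 of the 22 h and totals 82.
Runner-up AFM scan + calorimetry series tops out at 71.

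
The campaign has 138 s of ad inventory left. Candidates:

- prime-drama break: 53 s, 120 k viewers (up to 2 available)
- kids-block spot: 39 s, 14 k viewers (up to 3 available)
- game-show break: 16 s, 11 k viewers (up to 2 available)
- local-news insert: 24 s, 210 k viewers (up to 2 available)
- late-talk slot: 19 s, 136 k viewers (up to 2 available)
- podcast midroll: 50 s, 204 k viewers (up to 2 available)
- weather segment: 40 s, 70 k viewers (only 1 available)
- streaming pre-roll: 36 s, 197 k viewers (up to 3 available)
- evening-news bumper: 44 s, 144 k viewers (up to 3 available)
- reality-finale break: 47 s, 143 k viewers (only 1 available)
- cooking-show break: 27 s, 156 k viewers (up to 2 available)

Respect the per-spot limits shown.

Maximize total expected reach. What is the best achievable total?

By expected reach per s: local-news insert 8.75, late-talk slot 7.16, cooking-show break 5.78, streaming pre-roll 5.47 lead.
The ratio heuristic lands on game-show break + 2×local-news insert + 2×late-talk slot + cooking-show break (859) but leaves 9 s idle.
Dropping game-show break and 2×late-talk slot frees 54 s; slotting in streaming pre-roll + cooking-show break (63 s) lifts the total to 929 at 138 s.

929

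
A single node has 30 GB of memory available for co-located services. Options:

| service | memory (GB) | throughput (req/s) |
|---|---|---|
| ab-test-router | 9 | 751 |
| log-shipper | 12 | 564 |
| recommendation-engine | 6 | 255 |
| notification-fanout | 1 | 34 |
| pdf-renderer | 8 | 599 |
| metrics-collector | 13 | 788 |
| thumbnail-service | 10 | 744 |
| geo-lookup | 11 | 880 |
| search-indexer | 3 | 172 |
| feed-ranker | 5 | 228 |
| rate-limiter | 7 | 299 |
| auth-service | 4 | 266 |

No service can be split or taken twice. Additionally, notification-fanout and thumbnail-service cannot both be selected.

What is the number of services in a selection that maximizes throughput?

Optimal total is 2375.
One optimal bundle: ab-test-router + thumbnail-service + geo-lookup (30 GB).
Any selection reaching 2375 contains exactly 3 services.

3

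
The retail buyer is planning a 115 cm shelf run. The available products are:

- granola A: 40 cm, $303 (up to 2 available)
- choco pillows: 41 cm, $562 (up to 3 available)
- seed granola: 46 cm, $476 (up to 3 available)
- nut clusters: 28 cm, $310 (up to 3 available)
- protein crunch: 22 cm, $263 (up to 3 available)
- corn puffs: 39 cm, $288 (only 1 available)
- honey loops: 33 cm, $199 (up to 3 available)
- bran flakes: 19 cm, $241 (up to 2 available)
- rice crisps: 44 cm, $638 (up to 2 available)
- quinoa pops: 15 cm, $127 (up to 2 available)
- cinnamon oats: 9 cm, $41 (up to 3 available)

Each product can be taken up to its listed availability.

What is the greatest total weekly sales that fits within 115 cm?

1539

The ratio heuristic lands on bran flakes + 2×rice crisps (1517) but leaves 8 cm idle.
Dropping bran flakes frees 19 cm; slotting in protein crunch (22 cm) lifts the total to 1539 at 110 cm.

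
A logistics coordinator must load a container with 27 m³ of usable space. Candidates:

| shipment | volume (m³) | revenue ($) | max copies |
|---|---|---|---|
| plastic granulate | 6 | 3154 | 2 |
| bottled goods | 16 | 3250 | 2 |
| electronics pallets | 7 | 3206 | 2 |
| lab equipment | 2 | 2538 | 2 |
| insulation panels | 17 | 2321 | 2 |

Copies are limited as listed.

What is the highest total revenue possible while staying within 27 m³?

14642

The ratio heuristic lands on 2×plastic granulate + electronics pallets + 2×lab equipment (14590) but leaves 4 m³ idle.
Replace plastic granulate with electronics pallets: the trade gains 52 net, giving 14642 at 24 m³.
That's the maximum — no swap from here does better than 14642.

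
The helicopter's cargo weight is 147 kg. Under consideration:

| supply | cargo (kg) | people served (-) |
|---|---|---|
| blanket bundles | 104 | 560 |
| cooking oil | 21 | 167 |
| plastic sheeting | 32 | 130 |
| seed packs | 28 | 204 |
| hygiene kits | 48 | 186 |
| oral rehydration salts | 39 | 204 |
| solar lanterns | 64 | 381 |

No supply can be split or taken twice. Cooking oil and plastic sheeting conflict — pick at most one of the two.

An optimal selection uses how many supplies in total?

3

Optimal total is 789.
seed packs + oral rehydration salts + solar lanterns hits 789 at 131 kg.
Any selection reaching 789 contains exactly 3 supplies.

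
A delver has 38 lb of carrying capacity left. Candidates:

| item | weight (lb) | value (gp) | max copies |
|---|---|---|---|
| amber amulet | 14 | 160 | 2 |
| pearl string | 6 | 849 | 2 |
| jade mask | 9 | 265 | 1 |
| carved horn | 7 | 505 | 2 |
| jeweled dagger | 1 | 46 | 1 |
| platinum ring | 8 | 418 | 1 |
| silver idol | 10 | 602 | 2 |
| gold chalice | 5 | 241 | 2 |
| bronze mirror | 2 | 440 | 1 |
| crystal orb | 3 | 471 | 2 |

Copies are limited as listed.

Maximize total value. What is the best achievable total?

4233

A density-first pass picks 2×pearl string + 2×carved horn + jeweled dagger + bronze mirror + 2×crystal orb — 4136 at 35 lb.
The 7 lb tied up in carved horn is better spent on silver idol — total rises to 4233 (38 lb).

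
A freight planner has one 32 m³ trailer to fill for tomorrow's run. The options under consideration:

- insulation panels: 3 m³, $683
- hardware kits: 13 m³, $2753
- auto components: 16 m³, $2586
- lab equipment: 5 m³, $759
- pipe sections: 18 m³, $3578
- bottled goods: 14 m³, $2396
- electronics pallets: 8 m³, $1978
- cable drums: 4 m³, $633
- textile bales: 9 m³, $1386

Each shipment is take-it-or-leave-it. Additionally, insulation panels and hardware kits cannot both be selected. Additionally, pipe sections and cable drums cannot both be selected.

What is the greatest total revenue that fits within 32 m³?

Taking hardware kits + pipe sections: 31 m³ used, 6331 in revenue.
Nothing else feasible within 32 m³ beats 6331.

6331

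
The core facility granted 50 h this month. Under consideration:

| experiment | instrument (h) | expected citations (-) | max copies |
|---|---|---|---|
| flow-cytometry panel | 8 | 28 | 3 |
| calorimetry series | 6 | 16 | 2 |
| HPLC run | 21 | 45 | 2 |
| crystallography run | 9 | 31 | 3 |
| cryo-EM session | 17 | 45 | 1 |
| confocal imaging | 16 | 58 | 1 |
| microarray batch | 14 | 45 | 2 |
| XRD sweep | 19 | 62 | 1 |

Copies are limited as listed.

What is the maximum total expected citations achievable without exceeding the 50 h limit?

Ranking by ratio (expected citations/h): confocal imaging 3.62, flow-cytometry panel 3.50, crystallography run 3.44, XRD sweep 3.26.
Taking the top-ratio experiments first gives 3×flow-cytometry panel + crystallography run + confocal imaging for 173 (49 h).
Replace flow-cytometry panel with crystallography run: the trade gains 3 net, giving 176 at 50 h.
Every other selection either busts 50 h or exceeds an availability limit or fails to beat 176.

176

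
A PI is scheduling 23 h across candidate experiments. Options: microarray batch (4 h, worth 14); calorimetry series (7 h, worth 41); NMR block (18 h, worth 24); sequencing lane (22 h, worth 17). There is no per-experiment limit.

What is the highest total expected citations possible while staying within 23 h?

123

Density check — calorimetry series 5.86, microarray batch 3.50, NMR block 1.33, sequencing lane 0.77 are the best per h.
Taking 3×calorimetry series: 21 h used, 123 in expected citations.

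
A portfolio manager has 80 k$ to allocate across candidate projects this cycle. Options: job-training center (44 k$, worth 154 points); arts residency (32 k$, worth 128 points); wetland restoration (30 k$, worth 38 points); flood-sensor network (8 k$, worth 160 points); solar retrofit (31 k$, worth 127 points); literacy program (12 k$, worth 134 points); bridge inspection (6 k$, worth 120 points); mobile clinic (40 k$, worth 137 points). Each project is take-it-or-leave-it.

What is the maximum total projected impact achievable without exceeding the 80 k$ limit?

568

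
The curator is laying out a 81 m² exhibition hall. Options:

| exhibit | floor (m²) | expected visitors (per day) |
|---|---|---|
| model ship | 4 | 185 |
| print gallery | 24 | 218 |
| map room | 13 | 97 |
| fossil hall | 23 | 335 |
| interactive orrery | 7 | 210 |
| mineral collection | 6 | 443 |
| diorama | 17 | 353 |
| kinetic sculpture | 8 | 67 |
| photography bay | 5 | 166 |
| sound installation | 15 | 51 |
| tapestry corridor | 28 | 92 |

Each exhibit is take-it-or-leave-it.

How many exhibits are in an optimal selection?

7

The maximum expected visitors within 81 m² is 1789.
For example model ship + map room + fossil hall + interactive orrery + mineral collection + diorama + photography bay achieves it, using 75 m².
Every optimal selection uses 7 exhibits.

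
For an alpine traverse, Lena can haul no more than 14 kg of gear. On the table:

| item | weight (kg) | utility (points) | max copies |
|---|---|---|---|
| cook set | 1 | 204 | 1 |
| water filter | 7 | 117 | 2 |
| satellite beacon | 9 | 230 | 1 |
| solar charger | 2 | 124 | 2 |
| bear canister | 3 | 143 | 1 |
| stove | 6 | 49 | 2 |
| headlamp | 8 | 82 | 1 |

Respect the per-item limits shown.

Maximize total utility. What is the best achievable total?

Ranking by ratio (utility/kg): cook set 204.00, solar charger 62.00, bear canister 47.67.
A density-first pass picks cook set + 2×solar charger + bear canister + stove — 644 at 14 kg.
Replace bear canister and stove with satellite beacon: the trade gains 38 net, giving 682 at 14 kg.

682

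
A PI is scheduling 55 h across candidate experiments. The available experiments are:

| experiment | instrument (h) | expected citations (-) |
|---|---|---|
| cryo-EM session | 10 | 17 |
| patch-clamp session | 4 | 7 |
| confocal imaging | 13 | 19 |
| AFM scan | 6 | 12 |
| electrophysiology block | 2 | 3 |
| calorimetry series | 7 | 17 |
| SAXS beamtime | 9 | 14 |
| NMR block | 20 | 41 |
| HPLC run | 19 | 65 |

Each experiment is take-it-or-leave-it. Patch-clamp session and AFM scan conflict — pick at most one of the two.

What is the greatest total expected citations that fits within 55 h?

138

Ranking by ratio (expected citations/h): HPLC run 3.42, calorimetry series 2.43, NMR block 2.05, AFM scan 2.00.
Best packing: AFM scan + electrophysiology block + calorimetry series + NMR block + HPLC run — 54 h, 138 total.
Nothing else feasible within 55 h beats 138.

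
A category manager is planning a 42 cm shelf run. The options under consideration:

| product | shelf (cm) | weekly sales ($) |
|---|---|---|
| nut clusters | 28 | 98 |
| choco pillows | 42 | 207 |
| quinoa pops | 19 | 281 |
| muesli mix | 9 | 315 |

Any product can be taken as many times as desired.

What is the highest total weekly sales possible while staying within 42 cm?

4×muesli mix uses 36 of the 42 cm and totals 1260.
Every other selection either busts 42 cm or fails to beat 1260.

1260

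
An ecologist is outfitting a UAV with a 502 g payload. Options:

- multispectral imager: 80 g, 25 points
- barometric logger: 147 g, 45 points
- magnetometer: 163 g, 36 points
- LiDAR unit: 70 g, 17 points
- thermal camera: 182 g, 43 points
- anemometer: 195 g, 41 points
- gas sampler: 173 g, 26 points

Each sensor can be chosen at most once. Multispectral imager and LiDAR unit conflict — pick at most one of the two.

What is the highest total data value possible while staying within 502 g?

124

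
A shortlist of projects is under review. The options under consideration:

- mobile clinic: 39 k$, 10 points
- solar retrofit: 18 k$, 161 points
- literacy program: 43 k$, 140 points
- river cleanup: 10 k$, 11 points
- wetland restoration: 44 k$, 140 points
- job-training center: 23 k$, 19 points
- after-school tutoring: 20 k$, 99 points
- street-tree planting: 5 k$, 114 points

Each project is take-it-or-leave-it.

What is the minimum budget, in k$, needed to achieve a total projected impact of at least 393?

Look for the lowest-budget combination reaching 393.
solar retrofit + literacy program + street-tree planting: 415 projected impact at 66 k$.
Any bundle with less than 66 k$ falls short of 393.

66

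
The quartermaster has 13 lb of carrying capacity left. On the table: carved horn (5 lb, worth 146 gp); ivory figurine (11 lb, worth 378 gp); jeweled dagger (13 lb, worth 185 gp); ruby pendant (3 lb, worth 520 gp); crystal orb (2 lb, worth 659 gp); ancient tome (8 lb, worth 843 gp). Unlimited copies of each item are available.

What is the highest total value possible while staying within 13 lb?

Density check — crystal orb 329.50, ruby pendant 173.33, ancient tome 105.38, ivory figurine 34.36 are the best per lb.
The ratio ordering already packs tightly: 6×crystal orb, 12 lb, 3954.

3954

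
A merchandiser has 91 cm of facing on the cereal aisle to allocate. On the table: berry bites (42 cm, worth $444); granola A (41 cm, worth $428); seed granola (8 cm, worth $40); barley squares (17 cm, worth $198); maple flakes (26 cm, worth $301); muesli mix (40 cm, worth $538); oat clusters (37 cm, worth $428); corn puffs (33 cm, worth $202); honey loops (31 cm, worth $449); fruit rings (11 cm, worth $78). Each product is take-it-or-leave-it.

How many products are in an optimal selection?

The maximum weekly sales within 91 cm is 1185.
One optimal bundle: barley squares + muesli mix + honey loops (88 cm).
Any selection reaching 1185 contains exactly 3 products.

3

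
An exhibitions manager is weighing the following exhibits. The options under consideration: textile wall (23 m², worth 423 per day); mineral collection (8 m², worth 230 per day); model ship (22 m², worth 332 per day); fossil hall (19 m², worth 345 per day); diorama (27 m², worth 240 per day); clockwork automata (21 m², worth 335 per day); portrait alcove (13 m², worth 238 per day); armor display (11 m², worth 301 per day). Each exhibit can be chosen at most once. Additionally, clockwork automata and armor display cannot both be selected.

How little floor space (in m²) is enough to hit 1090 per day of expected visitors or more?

51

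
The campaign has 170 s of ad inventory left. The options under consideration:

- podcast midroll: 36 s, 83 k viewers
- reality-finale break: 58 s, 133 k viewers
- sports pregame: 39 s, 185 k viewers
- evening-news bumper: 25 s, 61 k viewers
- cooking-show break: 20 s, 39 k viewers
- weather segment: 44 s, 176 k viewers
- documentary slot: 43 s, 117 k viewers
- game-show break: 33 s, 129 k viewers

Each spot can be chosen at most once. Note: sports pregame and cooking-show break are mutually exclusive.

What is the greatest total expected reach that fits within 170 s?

607

Sports pregame + weather segment + documentary slot + game-show break uses 159 of the 170 s and totals 607.
The spare 11 s is too small for any remaining spot, and no feasible exchange beats 607.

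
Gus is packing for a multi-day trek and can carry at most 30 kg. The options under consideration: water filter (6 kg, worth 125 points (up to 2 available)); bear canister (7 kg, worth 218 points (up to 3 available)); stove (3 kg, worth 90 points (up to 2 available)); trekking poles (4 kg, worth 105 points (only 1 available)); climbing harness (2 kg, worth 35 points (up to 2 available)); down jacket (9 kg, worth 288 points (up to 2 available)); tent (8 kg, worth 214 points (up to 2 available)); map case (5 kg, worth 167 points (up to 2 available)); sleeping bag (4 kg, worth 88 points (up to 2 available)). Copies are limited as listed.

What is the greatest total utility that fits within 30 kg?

961

A density-first pass picks climbing harness + 2×down jacket + 2×map case — 945 at 30 kg.
The 7 kg tied up in climbing harness and map case is better spent on bear canister — total rises to 961 (30 kg).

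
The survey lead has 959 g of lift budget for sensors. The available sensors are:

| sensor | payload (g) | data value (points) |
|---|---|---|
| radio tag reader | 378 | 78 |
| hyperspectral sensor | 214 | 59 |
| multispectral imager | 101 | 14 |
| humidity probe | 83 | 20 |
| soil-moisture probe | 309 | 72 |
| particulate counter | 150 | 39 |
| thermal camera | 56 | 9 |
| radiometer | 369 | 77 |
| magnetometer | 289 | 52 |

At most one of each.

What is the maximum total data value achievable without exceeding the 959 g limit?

218

Ranking by ratio (data value/g): hyperspectral sensor 0.28, particulate counter 0.26, humidity probe 0.24, soil-moisture probe 0.23.
Taking the top-ratio sensors first gives hyperspectral sensor + multispectral imager + humidity probe + soil-moisture probe + particulate counter + thermal camera for 213 (913 g).
The 334 g tied up in multispectral imager and humidity probe and particulate counter is better spent on radio tag reader — total rises to 218 (957 g).
Next best is hyperspectral sensor + soil-moisture probe + thermal camera + radiometer at 217 (948 g) — short by 1.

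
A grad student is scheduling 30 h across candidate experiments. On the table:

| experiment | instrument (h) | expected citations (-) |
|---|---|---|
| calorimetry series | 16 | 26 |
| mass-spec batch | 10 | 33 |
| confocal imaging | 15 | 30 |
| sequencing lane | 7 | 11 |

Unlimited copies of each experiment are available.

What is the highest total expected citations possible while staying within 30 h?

The ratio ordering already packs tightly: 3×mass-spec batch, 30 h, 99.
Every other selection either busts 30 h or fails to beat 99.

99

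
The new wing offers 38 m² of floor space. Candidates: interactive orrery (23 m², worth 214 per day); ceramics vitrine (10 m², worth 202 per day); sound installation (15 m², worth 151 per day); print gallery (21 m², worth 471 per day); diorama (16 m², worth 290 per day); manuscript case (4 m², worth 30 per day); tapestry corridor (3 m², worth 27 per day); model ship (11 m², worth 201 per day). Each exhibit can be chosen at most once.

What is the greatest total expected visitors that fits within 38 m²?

By expected visitors per m²: print gallery 22.43, ceramics vitrine 20.20, model ship 18.27, diorama 18.12 lead.
Taking the top-ratio exhibits first gives ceramics vitrine + print gallery + manuscript case + tapestry corridor for 730 (38 m²).
The 17 m² tied up in ceramics vitrine and manuscript case and tapestry corridor is better spent on diorama — total rises to 761 (37 m²).
Nothing else within 38 m² beats 761.

761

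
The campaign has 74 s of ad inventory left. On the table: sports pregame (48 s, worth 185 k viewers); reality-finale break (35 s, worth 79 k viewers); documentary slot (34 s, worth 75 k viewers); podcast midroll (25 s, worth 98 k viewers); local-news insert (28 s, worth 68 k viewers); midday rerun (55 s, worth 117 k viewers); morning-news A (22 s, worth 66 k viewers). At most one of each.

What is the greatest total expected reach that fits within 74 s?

283

By expected reach per s: podcast midroll 3.92, sports pregame 3.85, morning-news A 3.00, local-news insert 2.43 lead.
Best packing: sports pregame + podcast midroll — 73 s, 283 total.
That's the maximum — no swap from here does better than 283.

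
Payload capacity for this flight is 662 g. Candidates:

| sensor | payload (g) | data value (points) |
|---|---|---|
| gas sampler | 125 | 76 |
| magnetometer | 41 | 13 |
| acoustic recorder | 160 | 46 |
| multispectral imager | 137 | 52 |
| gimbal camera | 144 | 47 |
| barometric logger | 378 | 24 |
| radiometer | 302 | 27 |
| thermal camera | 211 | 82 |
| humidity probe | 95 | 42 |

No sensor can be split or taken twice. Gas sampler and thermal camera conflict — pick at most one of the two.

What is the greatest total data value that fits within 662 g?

263

Best packing: gas sampler + acoustic recorder + multispectral imager + gimbal camera + humidity probe — 661 g, 263 total.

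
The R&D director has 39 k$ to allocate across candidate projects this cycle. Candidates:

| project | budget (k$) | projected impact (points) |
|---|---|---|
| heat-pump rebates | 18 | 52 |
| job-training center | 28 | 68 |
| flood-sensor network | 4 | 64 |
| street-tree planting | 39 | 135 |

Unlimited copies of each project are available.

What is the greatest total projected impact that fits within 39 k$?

Best packing: 9×flood-sensor network — 36 k$, 576 total.

576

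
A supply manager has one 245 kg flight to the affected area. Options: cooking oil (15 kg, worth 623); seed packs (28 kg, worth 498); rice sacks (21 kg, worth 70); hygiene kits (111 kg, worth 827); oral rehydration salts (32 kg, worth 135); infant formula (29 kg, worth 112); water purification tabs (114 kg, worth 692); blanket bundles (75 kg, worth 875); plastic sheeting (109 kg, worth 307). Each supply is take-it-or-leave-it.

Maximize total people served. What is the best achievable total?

2823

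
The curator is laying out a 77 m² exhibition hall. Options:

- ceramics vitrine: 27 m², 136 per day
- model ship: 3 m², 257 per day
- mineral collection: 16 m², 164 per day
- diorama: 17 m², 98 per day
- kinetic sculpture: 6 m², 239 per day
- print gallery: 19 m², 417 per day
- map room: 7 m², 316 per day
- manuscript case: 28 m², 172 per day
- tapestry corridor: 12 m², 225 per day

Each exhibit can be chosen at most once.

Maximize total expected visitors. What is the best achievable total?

1626

Filling by ratio: model ship + mineral collection + kinetic sculpture + print gallery + map room + tapestry corridor for 1618, with 14 m² left unused.
Dropping mineral collection frees 16 m²; slotting in manuscript case (28 m²) lifts the total to 1626 at 75 m².
Runner-up model ship + mineral collection + kinetic sculpture + print gallery + map room + tapestry corridor tops out at 1618.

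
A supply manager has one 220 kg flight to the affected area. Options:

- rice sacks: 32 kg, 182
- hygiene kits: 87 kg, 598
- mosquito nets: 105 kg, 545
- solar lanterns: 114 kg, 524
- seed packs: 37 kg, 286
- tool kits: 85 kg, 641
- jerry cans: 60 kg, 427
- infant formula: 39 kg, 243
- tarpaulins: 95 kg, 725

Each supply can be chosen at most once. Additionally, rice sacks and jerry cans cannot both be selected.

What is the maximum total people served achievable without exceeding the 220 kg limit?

1652

Taking seed packs + tool kits + tarpaulins: 217 kg used, 1652 in people served.
That's the maximum — no feasible swap from here does better than 1652.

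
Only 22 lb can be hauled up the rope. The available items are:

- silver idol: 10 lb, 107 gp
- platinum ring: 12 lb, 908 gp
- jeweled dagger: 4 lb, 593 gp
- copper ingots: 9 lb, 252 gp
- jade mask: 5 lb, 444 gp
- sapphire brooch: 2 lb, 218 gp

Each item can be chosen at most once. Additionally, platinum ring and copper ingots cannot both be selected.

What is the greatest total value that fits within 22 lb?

1945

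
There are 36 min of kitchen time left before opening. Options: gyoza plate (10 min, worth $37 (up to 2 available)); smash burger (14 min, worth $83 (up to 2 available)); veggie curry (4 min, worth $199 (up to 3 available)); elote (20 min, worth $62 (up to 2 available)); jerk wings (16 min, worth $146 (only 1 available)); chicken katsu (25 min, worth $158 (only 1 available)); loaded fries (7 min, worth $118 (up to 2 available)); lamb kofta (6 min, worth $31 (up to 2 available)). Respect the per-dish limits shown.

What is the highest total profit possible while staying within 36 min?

870

By profit per min: veggie curry 49.75, loaded fries 16.86, jerk wings 9.12 lead.
Taking the top-ratio dishes first gives 3×veggie curry + 2×loaded fries + lamb kofta for 864 (32 min).
Replace lamb kofta with gyoza plate: the trade gains 6 net, giving 870 at 36 min.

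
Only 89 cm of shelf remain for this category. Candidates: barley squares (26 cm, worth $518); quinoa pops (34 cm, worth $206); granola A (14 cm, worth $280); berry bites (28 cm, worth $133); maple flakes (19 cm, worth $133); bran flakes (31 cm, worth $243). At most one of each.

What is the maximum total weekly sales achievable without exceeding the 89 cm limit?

1064

Density check — granola A 20.00, barley squares 19.92, bran flakes 7.84, maple flakes 7.00 are the best per cm.
A density-first pass picks barley squares + granola A + bran flakes — 1041 at 71 cm.
The 31 cm tied up in bran flakes is better spent on berry bites + maple flakes — total rises to 1064 (87 cm).
Next best is barley squares + granola A + bran flakes at 1041 (71 cm) — short by 23.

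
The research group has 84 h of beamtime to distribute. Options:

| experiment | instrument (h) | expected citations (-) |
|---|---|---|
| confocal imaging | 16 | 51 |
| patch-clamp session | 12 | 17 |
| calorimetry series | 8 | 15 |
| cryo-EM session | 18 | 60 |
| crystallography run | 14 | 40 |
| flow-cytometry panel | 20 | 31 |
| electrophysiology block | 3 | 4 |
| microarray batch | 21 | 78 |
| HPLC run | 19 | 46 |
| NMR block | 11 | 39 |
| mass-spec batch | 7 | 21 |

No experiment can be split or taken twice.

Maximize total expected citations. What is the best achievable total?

272

A density-first pass picks confocal imaging + calorimetry series + cryo-EM session + electrophysiology block + microarray batch + NMR block + mass-spec batch — 268 at 84 h.
The 15 h tied up in calorimetry series and mass-spec batch is better spent on crystallography run — total rises to 272 (83 h).
No other feasible combination exceeds 272.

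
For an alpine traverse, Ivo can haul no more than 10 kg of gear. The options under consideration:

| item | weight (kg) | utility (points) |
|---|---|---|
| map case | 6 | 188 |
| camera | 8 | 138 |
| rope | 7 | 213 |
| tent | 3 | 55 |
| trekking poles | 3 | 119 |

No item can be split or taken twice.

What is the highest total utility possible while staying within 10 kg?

332

By utility per kg: trekking poles 39.67, map case 31.33, rope 30.43 lead.
A density-first pass picks map case + trekking poles — 307 at 9 kg.
Dropping map case frees 6 kg; slotting in rope (7 kg) lifts the total to 332 at 10 kg.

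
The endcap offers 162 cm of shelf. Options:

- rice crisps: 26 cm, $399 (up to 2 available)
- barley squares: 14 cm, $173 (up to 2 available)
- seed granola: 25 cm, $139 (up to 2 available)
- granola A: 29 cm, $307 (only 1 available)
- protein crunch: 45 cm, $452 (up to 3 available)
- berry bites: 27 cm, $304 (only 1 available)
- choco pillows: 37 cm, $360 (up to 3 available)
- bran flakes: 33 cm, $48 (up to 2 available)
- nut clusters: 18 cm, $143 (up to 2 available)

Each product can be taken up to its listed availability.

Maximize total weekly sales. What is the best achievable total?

By weekly sales per cm: rice crisps 15.35, barley squares 12.36, berry bites 11.26 lead.
The ratio heuristic lands on 2×rice crisps + 2×barley squares + granola A + berry bites + nut clusters (1898) but leaves 8 cm idle.
Reworking the packing: 2×rice crisps + 2×barley squares + protein crunch + choco pillows uses 162 cm and improves the total to 1956.
Nothing else within 162 cm beats 1956.

1956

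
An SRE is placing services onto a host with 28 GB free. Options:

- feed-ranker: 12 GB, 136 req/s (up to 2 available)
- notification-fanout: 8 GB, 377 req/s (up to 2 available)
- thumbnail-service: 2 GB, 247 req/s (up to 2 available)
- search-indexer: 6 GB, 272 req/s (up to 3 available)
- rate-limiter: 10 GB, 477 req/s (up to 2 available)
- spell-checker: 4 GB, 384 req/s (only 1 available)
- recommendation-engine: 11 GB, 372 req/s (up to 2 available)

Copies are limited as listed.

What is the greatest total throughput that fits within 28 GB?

1832

Ranking by ratio (throughput/GB): thumbnail-service 123.50, spell-checker 96.00, rate-limiter 47.70.
The ratio ordering already packs tightly: 2×thumbnail-service + 2×rate-limiter + spell-checker, 28 GB, 1832.
Every other selection either busts 28 GB or exceeds an availability limit or fails to beat 1832.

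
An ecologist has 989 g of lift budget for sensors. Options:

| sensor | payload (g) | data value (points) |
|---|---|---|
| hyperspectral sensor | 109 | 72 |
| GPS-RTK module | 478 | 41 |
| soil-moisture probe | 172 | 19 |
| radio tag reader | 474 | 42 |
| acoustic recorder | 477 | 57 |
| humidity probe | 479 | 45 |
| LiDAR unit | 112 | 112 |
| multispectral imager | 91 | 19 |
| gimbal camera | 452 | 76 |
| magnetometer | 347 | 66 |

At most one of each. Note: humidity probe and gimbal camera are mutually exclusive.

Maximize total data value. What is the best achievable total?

The ratio heuristic lands on hyperspectral sensor + soil-moisture probe + LiDAR unit + multispectral imager + magnetometer (288) but leaves 158 g idle.
The 347 g tied up in magnetometer is better spent on gimbal camera — total rises to 298 (936 g).
The closest alternative, hyperspectral sensor + soil-moisture probe + LiDAR unit + multispectral imager + magnetometer, reaches only 288.

298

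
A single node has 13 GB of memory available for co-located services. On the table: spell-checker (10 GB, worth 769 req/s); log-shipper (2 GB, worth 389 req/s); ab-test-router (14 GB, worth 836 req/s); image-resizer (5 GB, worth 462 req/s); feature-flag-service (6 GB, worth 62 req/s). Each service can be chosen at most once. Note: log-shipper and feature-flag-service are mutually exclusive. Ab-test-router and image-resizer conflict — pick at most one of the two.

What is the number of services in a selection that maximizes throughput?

2

Optimal total is 1158.
spell-checker + log-shipper hits 1158 at 12 GB.
Any selection reaching 1158 contains exactly 2 services.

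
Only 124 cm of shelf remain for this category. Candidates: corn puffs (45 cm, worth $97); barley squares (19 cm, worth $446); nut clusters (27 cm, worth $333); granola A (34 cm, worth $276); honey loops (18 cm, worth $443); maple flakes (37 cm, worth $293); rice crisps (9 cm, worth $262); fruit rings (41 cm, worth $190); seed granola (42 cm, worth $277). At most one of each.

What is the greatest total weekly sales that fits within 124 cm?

By weekly sales per cm: rice crisps 29.11, honey loops 24.61, barley squares 23.47 lead.
The ratio heuristic lands on barley squares + nut clusters + granola A + honey loops + rice crisps (1760) but leaves 17 cm idle.
Dropping granola A frees 34 cm; slotting in maple flakes (37 cm) lifts the total to 1777 at 110 cm.
Runner-up barley squares + nut clusters + honey loops + rice crisps + seed granola tops out at 1761.

1777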